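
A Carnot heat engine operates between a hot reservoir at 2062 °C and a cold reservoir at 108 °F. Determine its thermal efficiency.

η ≈ 0.865

T_H = 2062 °C → 2062 + 273.15 = 2335.15 K.
T_C = 108 °F → (108 − 32) × 5/9 = 42.22 °C = 315.37 K.
Since the cycle is reversible, η = 1 − T_C/T_H = 1 − 315.37/2335.15 = 0.865.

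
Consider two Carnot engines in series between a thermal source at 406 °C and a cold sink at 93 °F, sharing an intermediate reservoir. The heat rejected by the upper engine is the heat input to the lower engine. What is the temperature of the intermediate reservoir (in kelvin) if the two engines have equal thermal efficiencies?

T_H = 406 °C → 406 + 273.15 = 679.15 K.
T_C = 93 °F → (93 − 32) × 5/9 = 33.89 °C = 307.04 K.
Equal efficiencies require 1 − T_m/T_H = 1 − T_C/T_m, i.e. T_m/T_H = T_C/T_m, so T_m = √(T_H·T_C) = √(679.15 × 307.04) = 457 K.

T_m ≈ 457 K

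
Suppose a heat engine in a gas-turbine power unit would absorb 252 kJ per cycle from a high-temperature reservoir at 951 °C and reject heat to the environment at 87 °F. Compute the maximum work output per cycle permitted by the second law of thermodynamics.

W_max ≈ 189 kJ

T_H = 951 °C → 951 + 273.15 = 1224.15 K.
T_C = 87 °F → (87 − 32) × 5/9 = 30.56 °C = 303.71 K.
By the Carnot theorem, η_max = 1 − T_C/T_H = 1 − 303.71/1224.15 = 0.7519.
W_max = η_max · Q_H = 0.7519 × 252 = 189 kJ.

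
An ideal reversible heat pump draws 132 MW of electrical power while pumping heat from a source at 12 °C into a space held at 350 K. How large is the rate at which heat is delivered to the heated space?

Q̇_H ≈ 712 MW

T_C = 12 °C → 12 + 273.15 = 285.15 K.
For a reversible heat pump, COP_HP = T_H/(T_H − T_C) = 350.00/64.85 = 5.3971.
Q_H = COP_HP · W = 5.3971 × 132 = 712 MW.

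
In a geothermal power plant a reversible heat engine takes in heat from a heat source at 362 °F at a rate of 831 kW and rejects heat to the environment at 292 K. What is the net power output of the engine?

Ẇ ≈ 299 kW

T_H = 362 °F → (362 − 32) × 5/9 = 183.33 °C = 456.48 K.
Since the cycle is reversible, η = 1 − T_C/T_H = 1 − 292.00/456.48 = 0.3603.
W = η·Q_H = 0.3603 × 831 = 299 kW.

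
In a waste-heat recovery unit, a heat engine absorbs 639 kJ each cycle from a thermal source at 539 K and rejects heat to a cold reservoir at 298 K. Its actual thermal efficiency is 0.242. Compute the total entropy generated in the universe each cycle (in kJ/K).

ΔS_univ ≈ 0.4398 kJ/K

W = η·Q_H = 0.242 × 639 = 154.6 kJ, so Q_C = Q_H − W = 484.4 kJ.
Entropy balance on the reservoirs: −Q_H/T_H = -1.186 kJ/K, +Q_C/T_C = 1.625 kJ/K.
ΔS_univ = −Q_H/T_H + Q_C/T_C = 0.4398 kJ/K (> 0, since η = 0.242 < η_Carnot = 0.447).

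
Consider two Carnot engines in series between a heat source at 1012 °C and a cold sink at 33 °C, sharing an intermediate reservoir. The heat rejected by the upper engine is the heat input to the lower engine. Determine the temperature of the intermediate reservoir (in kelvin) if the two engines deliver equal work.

T_m ≈ 796 K

T_H = 1012 °C → 1012 + 273.15 = 1285.15 K.
T_C = 33 °C → 33 + 273.15 = 306.15 K.
For reversible stages Q_m = Q_H·(T_m/T_H). Setting W₁ = Q_H(1 − T_m/T_H) equal to W₂ = Q_m(1 − T_C/T_m) = Q_H·(T_m − T_C)/T_H gives T_H − T_m = T_m − T_C, so T_m = (T_H + T_C)/2 = (1285.15 + 306.15)/2 = 796 K.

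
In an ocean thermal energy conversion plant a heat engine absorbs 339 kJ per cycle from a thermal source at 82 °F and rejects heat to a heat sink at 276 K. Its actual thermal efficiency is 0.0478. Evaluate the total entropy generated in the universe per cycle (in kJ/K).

T_H = 82 °F → (82 − 32) × 5/9 = 27.78 °C = 300.93 K.
W = η·Q_H = 0.0478 × 339 = 16.20 kJ, so Q_C = Q_H − W = 322.8 kJ.
Entropy balance on the reservoirs: −Q_H/T_H = -1.127 kJ/K, +Q_C/T_C = 1.170 kJ/K.
ΔS_univ = −Q_H/T_H + Q_C/T_C = 0.04303 kJ/K (> 0, since η = 0.0478 < η_Carnot = 0.083).

ΔS_univ ≈ 0.04303 kJ/K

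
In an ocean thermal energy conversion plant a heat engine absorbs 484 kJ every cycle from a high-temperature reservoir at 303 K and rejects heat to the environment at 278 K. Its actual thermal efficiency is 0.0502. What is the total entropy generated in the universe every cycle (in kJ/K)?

W = η·Q_H = 0.0502 × 484 = 24.30 kJ, so Q_C = Q_H − W = 459.7 kJ.
Reservoir entropy changes: ΔS_H = −Q_H/T_H = −484/303.00 = -1.597 kJ/K and ΔS_C = +Q_C/T_C = 459.7/278.00 = 1.654 kJ/K.
ΔS_univ = −Q_H/T_H + Q_C/T_C = 0.0562 kJ/K (> 0, since η = 0.0502 < η_Carnot = 0.083).

ΔS_univ ≈ 0.0562 kJ/K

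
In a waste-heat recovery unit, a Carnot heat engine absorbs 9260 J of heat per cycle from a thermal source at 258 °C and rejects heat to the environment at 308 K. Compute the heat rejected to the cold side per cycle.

T_H = 258 °C → 258 + 273.15 = 531.15 K.
For a reversible engine, η = 1 − T_C/T_H = 1 − 308.00/531.15 = 0.4201.
For a reversible cycle Q_C/Q_H = T_C/T_H, so Q_C = 9260 × 308.00/531.15 = 5370 J.

Q_C ≈ 5370 J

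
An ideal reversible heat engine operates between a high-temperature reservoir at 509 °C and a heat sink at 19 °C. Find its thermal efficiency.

η ≈ 0.626

T_H = 509 °C → 509 + 273.15 = 782.15 K.
T_C = 19 °C → 19 + 273.15 = 292.15 K.
Since the cycle is reversible, η = 1 − T_C/T_H = 1 − 292.15/782.15 = 0.626.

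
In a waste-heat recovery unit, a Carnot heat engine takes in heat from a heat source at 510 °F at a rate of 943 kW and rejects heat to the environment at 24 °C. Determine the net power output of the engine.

T_H = 510 °F → (510 − 32) × 5/9 = 265.56 °C = 538.71 K.
T_C = 24 °C → 24 + 273.15 = 297.15 K.
Since the cycle is reversible, η = 1 − T_C/T_H = 1 − 297.15/538.71 = 0.4484.
W = η·Q_H = 0.4484 × 943 = 422.8 kW.

Ẇ ≈ 422.8 kW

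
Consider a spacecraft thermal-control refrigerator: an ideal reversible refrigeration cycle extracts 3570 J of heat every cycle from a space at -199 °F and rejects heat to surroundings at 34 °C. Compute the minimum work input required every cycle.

W_in ≈ 4000 J

T_H = 34 °C → 34 + 273.15 = 307.15 K.
T_C = -199 °F → (-199 − 32) × 5/9 = -128.33 °C = 144.82 K.
For a reversible refrigerator, COP_R = T_C/(T_H − T_C) = 144.82/162.33 = 0.8921.
W = Q_C/COP_R = 3570/0.8921 = 4000 J.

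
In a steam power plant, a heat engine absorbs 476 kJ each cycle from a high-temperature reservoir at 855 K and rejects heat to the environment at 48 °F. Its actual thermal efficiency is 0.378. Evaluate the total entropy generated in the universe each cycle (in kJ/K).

T_C = 48 °F → (48 − 32) × 5/9 = 8.89 °C = 282.04 K.
W = η·Q_H = 0.378 × 476 = 179.9 kJ, so Q_C = Q_H − W = 296.1 kJ.
Entropy balance on the reservoirs: −Q_H/T_H = -0.5567 kJ/K, +Q_C/T_C = 1.050 kJ/K.
ΔS_univ = −Q_H/T_H + Q_C/T_C = 0.4930 kJ/K (> 0, since η = 0.378 < η_Carnot = 0.670).

ΔS_univ ≈ 0.4930 kJ/K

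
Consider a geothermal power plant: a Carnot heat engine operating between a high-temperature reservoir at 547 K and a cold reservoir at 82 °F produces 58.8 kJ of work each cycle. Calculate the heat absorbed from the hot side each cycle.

T_C = 82 °F → (82 − 32) × 5/9 = 27.78 °C = 300.93 K.
For a reversible engine, η = 1 − T_C/T_H = 1 − 300.93/547.00 = 0.4499.
Q_H = W/η = 58.8/0.4499 = 131 kJ.

Q_H ≈ 131 kJ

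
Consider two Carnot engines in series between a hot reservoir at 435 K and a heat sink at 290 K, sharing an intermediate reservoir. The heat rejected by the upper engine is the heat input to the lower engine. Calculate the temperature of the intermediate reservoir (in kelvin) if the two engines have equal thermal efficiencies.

Equal efficiencies require 1 − T_m/T_H = 1 − T_C/T_m, i.e. T_m/T_H = T_C/T_m, so T_m = √(T_H·T_C) = √(435.00 × 290.00) = 355.2 K.

T_m ≈ 355.2 K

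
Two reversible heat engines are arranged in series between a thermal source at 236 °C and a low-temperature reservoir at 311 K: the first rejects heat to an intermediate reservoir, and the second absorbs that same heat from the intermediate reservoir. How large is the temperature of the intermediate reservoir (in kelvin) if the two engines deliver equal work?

T_m ≈ 410 K

T_H = 236 °C → 236 + 273.15 = 509.15 K.
For reversible stages Q_m = Q_H·(T_m/T_H). Setting W₁ = Q_H(1 − T_m/T_H) equal to W₂ = Q_m(1 − T_C/T_m) = Q_H·(T_m − T_C)/T_H gives T_H − T_m = T_m − T_C, so T_m = (T_H + T_C)/2 = (509.15 + 311.00)/2 = 410 K.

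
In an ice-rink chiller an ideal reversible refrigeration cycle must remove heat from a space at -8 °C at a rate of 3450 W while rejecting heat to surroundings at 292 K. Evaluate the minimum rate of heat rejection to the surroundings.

Q̇_H ≈ 3799 W

T_C = -8 °C → -8 + 273.15 = 265.15 K.
For a reversible cycle Q_H/Q_C = T_H/T_C, so Q_H = Q_C·T_H/T_C = 3450 × 292.00/265.15 = 3799 W.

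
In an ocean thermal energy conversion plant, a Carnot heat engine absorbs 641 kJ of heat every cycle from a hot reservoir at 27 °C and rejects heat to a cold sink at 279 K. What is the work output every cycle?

T_H = 27 °C → 27 + 273.15 = 300.15 K.
The Carnot efficiency is η = 1 − T_C/T_H = 1 − 279.00/300.15 = 0.0705.
W = η·Q_H = 0.0705 × 641 = 45.2 kJ.

W ≈ 45.2 kJ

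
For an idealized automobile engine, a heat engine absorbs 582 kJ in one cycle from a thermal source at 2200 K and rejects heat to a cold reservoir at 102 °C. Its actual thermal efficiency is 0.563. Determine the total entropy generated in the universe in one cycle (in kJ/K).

ΔS_univ ≈ 0.4134 kJ/K

T_C = 102 °C → 102 + 273.15 = 375.15 K.
W = η·Q_H = 0.563 × 582 = 327.7 kJ, so Q_C = Q_H − W = 254.3 kJ.
The hot reservoir loses entropy Q_H/T_H = 582/2200.00 = 0.2645 kJ/K; the cold reservoir gains Q_C/T_C = 254.3/375.15 = 0.6780 kJ/K.
ΔS_univ = −Q_H/T_H + Q_C/T_C = 0.4134 kJ/K (> 0, since η = 0.563 < η_Carnot = 0.829).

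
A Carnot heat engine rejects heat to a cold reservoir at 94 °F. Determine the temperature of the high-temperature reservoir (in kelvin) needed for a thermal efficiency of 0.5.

T_H ≈ 615 K

T_C = 94 °F → (94 − 32) × 5/9 = 34.44 °C = 307.59 K.
From η = 1 − T_C/T_H, solving for T_H gives T_H = T_C/(1 − η) = 307.59/(1 − 0.5) = 615 K.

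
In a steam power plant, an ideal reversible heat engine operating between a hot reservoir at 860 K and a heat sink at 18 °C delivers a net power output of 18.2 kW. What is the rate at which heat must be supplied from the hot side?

Q̇_H ≈ 27.5 kW

T_C = 18 °C → 18 + 273.15 = 291.15 K.
The Carnot efficiency is η = 1 − T_C/T_H = 1 − 291.15/860.00 = 0.6615.
Q_H = W/η = 18.2/0.6615 = 27.5 kW.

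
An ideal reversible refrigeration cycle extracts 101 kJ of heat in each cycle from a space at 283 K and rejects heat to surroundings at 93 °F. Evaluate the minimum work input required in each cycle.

W_in ≈ 8.58 kJ

T_H = 93 °F → (93 − 32) × 5/9 = 33.89 °C = 307.04 K.
The reversible coefficient of performance is COP_R = T_C/(T_H − T_C) = 283.00/24.04 = 11.7726.
W = Q_C/COP_R = 101/11.7726 = 8.58 kJ.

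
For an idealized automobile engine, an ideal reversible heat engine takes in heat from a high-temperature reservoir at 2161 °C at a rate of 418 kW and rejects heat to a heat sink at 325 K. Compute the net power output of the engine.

T_H = 2161 °C → 2161 + 273.15 = 2434.15 K.
η_rev = 1 − T_C/T_H = 1 − 325.00/2434.15 = 0.8665.
W = η·Q_H = 0.8665 × 418 = 362.2 kW.

Ẇ ≈ 362.2 kW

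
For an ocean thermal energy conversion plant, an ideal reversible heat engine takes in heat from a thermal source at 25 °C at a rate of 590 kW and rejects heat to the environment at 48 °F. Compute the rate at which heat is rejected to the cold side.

T_H = 25 °C → 25 + 273.15 = 298.15 K.
T_C = 48 °F → (48 − 32) × 5/9 = 8.89 °C = 282.04 K.
For a reversible engine, η = 1 − T_C/T_H = 1 − 282.04/298.15 = 0.0540.
For a reversible cycle Q_C/Q_H = T_C/T_H, so Q_C = 590 × 282.04/298.15 = 558 kW.

Q̇_C ≈ 558 kW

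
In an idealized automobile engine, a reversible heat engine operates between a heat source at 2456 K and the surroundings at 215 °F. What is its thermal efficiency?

T_C = 215 °F → (215 − 32) × 5/9 = 101.67 °C = 374.82 K.
η_rev = 1 − T_C/T_H = 1 − 374.82/2456.00 = 0.8474.

η ≈ 0.8474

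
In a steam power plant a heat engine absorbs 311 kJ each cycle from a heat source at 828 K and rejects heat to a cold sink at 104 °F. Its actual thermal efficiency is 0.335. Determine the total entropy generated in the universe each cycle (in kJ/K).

ΔS_univ ≈ 0.285 kJ/K

T_C = 104 °F → (104 − 32) × 5/9 = 40.00 °C = 313.15 K.
W = η·Q_H = 0.335 × 311 = 104.2 kJ, so Q_C = Q_H − W = 206.8 kJ.
The hot reservoir loses entropy Q_H/T_H = 311/828.00 = 0.3756 kJ/K; the cold reservoir gains Q_C/T_C = 206.8/313.15 = 0.6604 kJ/K.
ΔS_univ = −Q_H/T_H + Q_C/T_C = 0.285 kJ/K (> 0, since η = 0.335 < η_Carnot = 0.622).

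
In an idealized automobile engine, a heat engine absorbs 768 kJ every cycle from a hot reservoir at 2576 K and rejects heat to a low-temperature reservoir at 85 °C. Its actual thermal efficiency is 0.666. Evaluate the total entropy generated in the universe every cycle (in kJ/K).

ΔS_univ ≈ 0.418 kJ/K

T_C = 85 °C → 85 + 273.15 = 358.15 K.
W = η·Q_H = 0.666 × 768 = 511.5 kJ, so Q_C = Q_H − W = 256.5 kJ.
Reservoir entropy changes: ΔS_H = −Q_H/T_H = −768/2576.00 = -0.2981 kJ/K and ΔS_C = +Q_C/T_C = 256.5/358.15 = 0.7162 kJ/K.
ΔS_univ = −Q_H/T_H + Q_C/T_C = 0.418 kJ/K (> 0, since η = 0.666 < η_Carnot = 0.861).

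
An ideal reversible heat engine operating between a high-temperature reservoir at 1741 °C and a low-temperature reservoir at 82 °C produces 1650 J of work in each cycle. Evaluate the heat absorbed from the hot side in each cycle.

T_H = 1741 °C → 1741 + 273.15 = 2014.15 K.
T_C = 82 °C → 82 + 273.15 = 355.15 K.
For a reversible engine, η = 1 − T_C/T_H = 1 − 355.15/2014.15 = 0.8237.
Q_H = W/η = 1650/0.8237 = 2003 J.

Q_H ≈ 2003 J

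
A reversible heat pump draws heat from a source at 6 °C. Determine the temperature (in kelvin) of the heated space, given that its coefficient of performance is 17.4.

T_C = 6 °C → 6 + 273.15 = 279.15 K.
COP_HP = T_H/(T_H − T_C) ⇒ T_H = T_C·COP_HP/(COP_HP − 1) = 279.15 × 17.4/(17.4 − 1) = 296 K.

T_H ≈ 296 K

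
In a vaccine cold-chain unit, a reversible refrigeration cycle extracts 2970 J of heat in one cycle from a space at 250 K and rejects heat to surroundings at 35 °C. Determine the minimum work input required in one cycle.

T_H = 35 °C → 35 + 273.15 = 308.15 K.
For a reversible refrigerator, COP_R = T_C/(T_H − T_C) = 250.00/58.15 = 4.2992.
W = Q_C/COP_R = 2970/4.2992 = 691 J.

W_in ≈ 691 J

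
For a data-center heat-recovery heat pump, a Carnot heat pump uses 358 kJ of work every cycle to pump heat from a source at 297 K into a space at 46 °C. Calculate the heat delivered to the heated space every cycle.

T_H = 46 °C → 46 + 273.15 = 319.15 K.
The Carnot heat-pump COP is COP_HP = T_H/(T_H − T_C) = 319.15/22.15 = 14.4086.
Q_H = COP_HP · W = 14.4086 × 358 = 5158 kJ.

Q_H ≈ 5158 kJ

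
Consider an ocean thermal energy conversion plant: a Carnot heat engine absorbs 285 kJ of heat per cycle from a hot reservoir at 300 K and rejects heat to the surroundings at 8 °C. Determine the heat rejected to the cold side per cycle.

T_C = 8 °C → 8 + 273.15 = 281.15 K.
For a reversible engine, η = 1 − T_C/T_H = 1 − 281.15/300.00 = 0.0628.
For a reversible cycle Q_C/Q_H = T_C/T_H, so Q_C = 285 × 281.15/300.00 = 267 kJ.

Q_C ≈ 267 kJ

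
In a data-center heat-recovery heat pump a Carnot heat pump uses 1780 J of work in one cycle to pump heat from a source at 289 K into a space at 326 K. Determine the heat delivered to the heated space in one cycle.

Q_H ≈ 15700 J

For a reversible heat pump, COP_HP = T_H/(T_H − T_C) = 326.00/37.00 = 8.8108.
Q_H = COP_HP · W = 8.8108 × 1780 = 15700 J.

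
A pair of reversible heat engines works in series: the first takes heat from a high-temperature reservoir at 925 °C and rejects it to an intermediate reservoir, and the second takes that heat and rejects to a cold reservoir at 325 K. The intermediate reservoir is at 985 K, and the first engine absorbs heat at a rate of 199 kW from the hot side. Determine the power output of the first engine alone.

Ẇ₁ ≈ 35.4 kW

T_H = 925 °C → 925 + 273.15 = 1198.15 K.
First-stage efficiency η₁ = 1 − T_m/T_H = 1 − 985.00/1198.15 = 0.1779.
W₁ = η₁·Q_H = 0.1779 × 199 = 35.4 kW.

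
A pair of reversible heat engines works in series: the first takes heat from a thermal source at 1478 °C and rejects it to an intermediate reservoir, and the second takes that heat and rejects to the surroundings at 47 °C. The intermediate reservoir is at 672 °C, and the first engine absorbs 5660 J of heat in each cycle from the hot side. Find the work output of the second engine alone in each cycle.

W₂ ≈ 2020 J

T_H = 1478 °C → 1478 + 273.15 = 1751.15 K.
T_C = 47 °C → 47 + 273.15 = 320.15 K.
T_m = 672 °C → 672 + 273.15 = 945.15 K.
Heat entering the second stage: Q_m = Q_H·(T_m/T_H) = 5660 × 945.15/1751.15 = 3050 J.
Second-stage efficiency η₂ = 1 − T_C/T_m = 1 − 320.15/945.15 = 0.6613, so W₂ = η₂·Q_m = 2020 J.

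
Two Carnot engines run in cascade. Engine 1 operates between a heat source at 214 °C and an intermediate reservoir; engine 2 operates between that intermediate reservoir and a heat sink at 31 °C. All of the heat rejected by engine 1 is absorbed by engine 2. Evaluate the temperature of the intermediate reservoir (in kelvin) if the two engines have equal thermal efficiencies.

T_H = 214 °C → 214 + 273.15 = 487.15 K.
T_C = 31 °C → 31 + 273.15 = 304.15 K.
Equal efficiencies require 1 − T_m/T_H = 1 − T_C/T_m, i.e. T_m/T_H = T_C/T_m, so T_m = √(T_H·T_C) = √(487.15 × 304.15) = 384.9 K.

T_m ≈ 384.9 K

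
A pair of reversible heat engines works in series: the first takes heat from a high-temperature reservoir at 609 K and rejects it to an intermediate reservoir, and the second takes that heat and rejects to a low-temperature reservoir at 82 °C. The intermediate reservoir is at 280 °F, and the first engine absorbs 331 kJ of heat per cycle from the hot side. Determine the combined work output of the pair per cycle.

W_total ≈ 138.0 kJ

T_C = 82 °C → 82 + 273.15 = 355.15 K.
Two reversible stages in series are equivalent to a single Carnot engine between T_H and T_C, so η_total = 1 − T_C/T_H = 1 − 355.15/609.00 = 0.4168.
W_total = η_total · Q_H = 0.4168 × 331 = 138.0 kJ.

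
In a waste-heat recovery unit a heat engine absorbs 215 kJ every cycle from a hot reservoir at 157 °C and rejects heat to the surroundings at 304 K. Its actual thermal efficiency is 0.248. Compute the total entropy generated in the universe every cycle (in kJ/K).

ΔS_univ ≈ 0.0320 kJ/K

T_H = 157 °C → 157 + 273.15 = 430.15 K.
W = η·Q_H = 0.248 × 215 = 53.32 kJ, so Q_C = Q_H − W = 161.7 kJ.
Reservoir entropy changes: ΔS_H = −Q_H/T_H = −215/430.15 = -0.4998 kJ/K and ΔS_C = +Q_C/T_C = 161.7/304.00 = 0.5318 kJ/K.
ΔS_univ = −Q_H/T_H + Q_C/T_C = 0.0320 kJ/K (> 0, since η = 0.248 < η_Carnot = 0.293).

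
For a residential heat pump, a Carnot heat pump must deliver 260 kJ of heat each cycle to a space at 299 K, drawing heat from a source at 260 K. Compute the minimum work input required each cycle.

The Carnot heat-pump COP is COP_HP = T_H/(T_H − T_C) = 299.00/39.00 = 7.6667.
W = Q_H/COP_HP = 260/7.6667 = 33.9 kJ.

W_in ≈ 33.9 kJ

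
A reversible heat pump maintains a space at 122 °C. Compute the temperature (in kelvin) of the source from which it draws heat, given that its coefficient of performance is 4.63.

T_C ≈ 310 K

T_H = 122 °C → 122 + 273.15 = 395.15 K.
COP_HP = T_H/(T_H − T_C) ⇒ T_C = T_H·(COP_HP − 1)/COP_HP = 395.15 × (4.63 − 1)/4.63 = 310 K.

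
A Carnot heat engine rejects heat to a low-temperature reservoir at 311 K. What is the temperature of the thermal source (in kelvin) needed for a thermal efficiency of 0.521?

T_H ≈ 649 K

From η = 1 − T_C/T_H, solving for T_H gives T_H = T_C/(1 − η) = 311.00/(1 − 0.521) = 649 K.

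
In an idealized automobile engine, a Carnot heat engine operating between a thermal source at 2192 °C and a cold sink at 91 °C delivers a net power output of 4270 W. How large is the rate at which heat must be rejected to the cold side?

T_H = 2192 °C → 2192 + 273.15 = 2465.15 K.
T_C = 91 °C → 91 + 273.15 = 364.15 K.
Carnot efficiency: η = 1 − T_C/T_H = 1 − 364.15/2465.15 = 0.8523.
Since Q_C/Q_H = T_C/T_H and Q_H = W/η, Q_C = W·T_C/(T_H − T_C) = 4270 × 364.15/2101.00 = 740.1 W.

Q̇_C ≈ 740.1 W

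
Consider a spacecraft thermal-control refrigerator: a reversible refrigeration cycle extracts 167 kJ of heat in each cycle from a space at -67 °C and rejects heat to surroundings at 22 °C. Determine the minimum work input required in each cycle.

T_H = 22 °C → 22 + 273.15 = 295.15 K.
T_C = -67 °C → -67 + 273.15 = 206.15 K.
For a reversible refrigerator, COP_R = T_C/(T_H − T_C) = 206.15/89.00 = 2.3163.
W = Q_C/COP_R = 167/2.3163 = 72.1 kJ.

W_in ≈ 72.1 kJ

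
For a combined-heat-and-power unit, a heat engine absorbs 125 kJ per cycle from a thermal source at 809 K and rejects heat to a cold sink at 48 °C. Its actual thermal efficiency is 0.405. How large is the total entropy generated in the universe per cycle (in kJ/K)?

T_C = 48 °C → 48 + 273.15 = 321.15 K.
W = η·Q_H = 0.405 × 125 = 50.62 kJ, so Q_C = Q_H − W = 74.38 kJ.
Reservoir entropy changes: ΔS_H = −Q_H/T_H = −125/809.00 = -0.1545 kJ/K and ΔS_C = +Q_C/T_C = 74.38/321.15 = 0.2316 kJ/K.
ΔS_univ = −Q_H/T_H + Q_C/T_C = 0.0771 kJ/K (> 0, since η = 0.405 < η_Carnot = 0.603).

ΔS_univ ≈ 0.0771 kJ/K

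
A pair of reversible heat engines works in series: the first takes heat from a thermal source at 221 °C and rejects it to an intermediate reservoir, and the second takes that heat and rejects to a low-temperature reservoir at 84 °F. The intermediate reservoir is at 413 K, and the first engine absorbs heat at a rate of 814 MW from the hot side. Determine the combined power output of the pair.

Ẇ_total ≈ 316 MW

T_H = 221 °C → 221 + 273.15 = 494.15 K.
T_C = 84 °F → (84 − 32) × 5/9 = 28.89 °C = 302.04 K.
Two reversible stages in series are equivalent to a single Carnot engine between T_H and T_C, so η_total = 1 − T_C/T_H = 1 − 302.04/494.15 = 0.3888.
W_total = η_total · Q_H = 0.3888 × 814 = 316 MW.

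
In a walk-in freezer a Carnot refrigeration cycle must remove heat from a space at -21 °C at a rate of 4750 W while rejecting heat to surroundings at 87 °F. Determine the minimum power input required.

Ẇ_in ≈ 971.2 W

T_H = 87 °F → (87 − 32) × 5/9 = 30.56 °C = 303.71 K.
T_C = -21 °C → -21 + 273.15 = 252.15 K.
COP_R = T_C/(T_H − T_C) = 252.15/51.56 = 4.8908.
W = Q_C/COP_R = 4750/4.8908 = 971.2 W.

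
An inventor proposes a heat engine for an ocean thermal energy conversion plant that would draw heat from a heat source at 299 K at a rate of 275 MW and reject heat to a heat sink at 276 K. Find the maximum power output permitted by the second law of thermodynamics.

Ẇ_max ≈ 21.2 MW

The upper bound on efficiency is η_max = 1 − T_C/T_H = 1 − 276.00/299.00 = 0.0769.
W_max = η_max · Q_H = 0.0769 × 275 = 21.2 MW.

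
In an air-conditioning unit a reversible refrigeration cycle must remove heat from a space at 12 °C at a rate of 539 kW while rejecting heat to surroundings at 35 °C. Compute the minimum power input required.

Ẇ_in ≈ 43.5 kW

T_H = 35 °C → 35 + 273.15 = 308.15 K.
T_C = 12 °C → 12 + 273.15 = 285.15 K.
The reversible coefficient of performance is COP_R = T_C/(T_H − T_C) = 285.15/23.00 = 12.3978.
W = Q_C/COP_R = 539/12.3978 = 43.5 kW.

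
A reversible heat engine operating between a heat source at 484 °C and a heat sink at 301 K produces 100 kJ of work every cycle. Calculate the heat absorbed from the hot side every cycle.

Q_H ≈ 166 kJ

T_H = 484 °C → 484 + 273.15 = 757.15 K.
Carnot efficiency: η = 1 − T_C/T_H = 1 − 301.00/757.15 = 0.6025.
Q_H = W/η = 100/0.6025 = 166 kJ.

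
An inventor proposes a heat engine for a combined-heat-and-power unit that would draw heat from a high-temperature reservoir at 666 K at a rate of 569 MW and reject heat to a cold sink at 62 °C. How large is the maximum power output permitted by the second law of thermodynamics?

Ẇ_max ≈ 283 MW

T_C = 62 °C → 62 + 273.15 = 335.15 K.
The upper bound on efficiency is η_max = 1 − T_C/T_H = 1 − 335.15/666.00 = 0.4968.
W_max = η_max · Q_H = 0.4968 × 569 = 283 MW.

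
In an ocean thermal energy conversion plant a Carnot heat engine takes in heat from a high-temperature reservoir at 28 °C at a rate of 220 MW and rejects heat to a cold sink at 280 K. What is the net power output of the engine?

Ẇ ≈ 15.5 MW

T_H = 28 °C → 28 + 273.15 = 301.15 K.
Since the cycle is reversible, η = 1 − T_C/T_H = 1 − 280.00/301.15 = 0.0702.
W = η·Q_H = 0.0702 × 220 = 15.5 MW.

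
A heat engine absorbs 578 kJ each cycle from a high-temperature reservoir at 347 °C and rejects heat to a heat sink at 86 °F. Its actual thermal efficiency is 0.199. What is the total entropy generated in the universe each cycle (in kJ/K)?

ΔS_univ ≈ 0.595 kJ/K

T_H = 347 °C → 347 + 273.15 = 620.15 K.
T_C = 86 °F → (86 − 32) × 5/9 = 30.00 °C = 303.15 K.
W = η·Q_H = 0.199 × 578 = 115.0 kJ, so Q_C = Q_H − W = 463.0 kJ.
The hot reservoir loses entropy Q_H/T_H = 578/620.15 = 0.9320 kJ/K; the cold reservoir gains Q_C/T_C = 463.0/303.15 = 1.527 kJ/K.
ΔS_univ = −Q_H/T_H + Q_C/T_C = 0.595 kJ/K (> 0, since η = 0.199 < η_Carnot = 0.511).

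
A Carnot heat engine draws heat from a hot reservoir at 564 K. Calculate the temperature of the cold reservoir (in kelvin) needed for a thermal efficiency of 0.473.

From η = 1 − T_C/T_H, T_C = T_H·(1 − η) = 564.00 × (1 − 0.473) = 297 K.

T_C ≈ 297 K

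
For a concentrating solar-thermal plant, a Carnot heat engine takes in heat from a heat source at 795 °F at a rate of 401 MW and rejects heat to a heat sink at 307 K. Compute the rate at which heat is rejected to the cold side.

T_H = 795 °F → (795 − 32) × 5/9 = 423.89 °C = 697.04 K.
η_rev = 1 − T_C/T_H = 1 − 307.00/697.04 = 0.5596.
For a reversible cycle Q_C/Q_H = T_C/T_H, so Q_C = 401 × 307.00/697.04 = 177 MW.

Q̇_C ≈ 177 MW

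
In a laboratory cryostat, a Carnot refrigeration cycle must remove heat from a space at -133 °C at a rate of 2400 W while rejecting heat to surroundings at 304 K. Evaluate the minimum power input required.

Ẇ_in ≈ 2810 W

T_C = -133 °C → -133 + 273.15 = 140.15 K.
The reversible coefficient of performance is COP_R = T_C/(T_H − T_C) = 140.15/163.85 = 0.8554.
W = Q_C/COP_R = 2400/0.8554 = 2810 W.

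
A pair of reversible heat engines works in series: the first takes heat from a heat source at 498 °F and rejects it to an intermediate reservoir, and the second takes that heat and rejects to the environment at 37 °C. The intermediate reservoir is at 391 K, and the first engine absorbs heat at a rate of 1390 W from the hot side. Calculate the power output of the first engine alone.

Ẇ₁ ≈ 368.5 W

T_H = 498 °F → (498 − 32) × 5/9 = 258.89 °C = 532.04 K.
T_C = 37 °C → 37 + 273.15 = 310.15 K.
First-stage efficiency η₁ = 1 − T_m/T_H = 1 − 391.00/532.04 = 0.2651.
W₁ = η₁·Q_H = 0.2651 × 1390 = 368.5 W.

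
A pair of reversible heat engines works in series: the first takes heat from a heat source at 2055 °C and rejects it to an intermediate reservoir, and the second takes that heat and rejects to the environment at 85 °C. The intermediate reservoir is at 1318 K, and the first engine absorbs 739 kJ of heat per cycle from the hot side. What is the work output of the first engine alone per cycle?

T_H = 2055 °C → 2055 + 273.15 = 2328.15 K.
T_C = 85 °C → 85 + 273.15 = 358.15 K.
First-stage efficiency η₁ = 1 − T_m/T_H = 1 − 1318.00/2328.15 = 0.4339.
W₁ = η₁·Q_H = 0.4339 × 739 = 321 kJ.

W₁ ≈ 321 kJ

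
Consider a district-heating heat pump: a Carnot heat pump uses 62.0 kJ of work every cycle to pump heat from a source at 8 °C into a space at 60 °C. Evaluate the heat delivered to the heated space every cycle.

Q_H ≈ 397.2 kJ

T_H = 60 °C → 60 + 273.15 = 333.15 K.
T_C = 8 °C → 8 + 273.15 = 281.15 K.
The Carnot heat-pump COP is COP_HP = T_H/(T_H − T_C) = 333.15/52.00 = 6.4067.
Q_H = COP_HP · W = 6.4067 × 62.0 = 397.2 kJ.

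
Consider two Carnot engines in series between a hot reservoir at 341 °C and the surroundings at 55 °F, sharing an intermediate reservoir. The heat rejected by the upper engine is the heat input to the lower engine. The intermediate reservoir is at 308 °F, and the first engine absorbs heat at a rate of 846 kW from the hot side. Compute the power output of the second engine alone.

T_H = 341 °C → 341 + 273.15 = 614.15 K.
T_C = 55 °F → (55 − 32) × 5/9 = 12.78 °C = 285.93 K.
T_m = 308 °F → (308 − 32) × 5/9 = 153.33 °C = 426.48 K.
Heat entering the second stage: Q_m = Q_H·(T_m/T_H) = 846 × 426.48/614.15 = 587.5 kW.
Second-stage efficiency η₂ = 1 − T_C/T_m = 1 − 285.93/426.48 = 0.3296, so W₂ = η₂·Q_m = 193.6 kW.

Ẇ₂ ≈ 193.6 kW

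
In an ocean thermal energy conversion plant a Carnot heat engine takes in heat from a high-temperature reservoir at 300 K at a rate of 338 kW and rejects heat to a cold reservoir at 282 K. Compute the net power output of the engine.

Carnot efficiency: η = 1 − T_C/T_H = 1 − 282.00/300.00 = 0.0600.
W = η·Q_H = 0.0600 × 338 = 20.3 kW.

Ẇ ≈ 20.3 kW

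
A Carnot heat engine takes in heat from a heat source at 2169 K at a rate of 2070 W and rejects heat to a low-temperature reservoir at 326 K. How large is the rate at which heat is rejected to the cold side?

Q̇_C ≈ 311 W

For a reversible engine, η = 1 − T_C/T_H = 1 − 326.00/2169.00 = 0.8497.
For a reversible cycle Q_C/Q_H = T_C/T_H, so Q_C = 2070 × 326.00/2169.00 = 311 W.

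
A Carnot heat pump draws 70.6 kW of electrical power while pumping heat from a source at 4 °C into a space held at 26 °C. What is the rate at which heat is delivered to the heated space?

T_H = 26 °C → 26 + 273.15 = 299.15 K.
T_C = 4 °C → 4 + 273.15 = 277.15 K.
Reversible heating COP: COP_HP = T_H/(T_H − T_C) = 299.15/22.00 = 13.5977.
Q_H = COP_HP · W = 13.5977 × 70.6 = 960 kW.

Q̇_H ≈ 960 kW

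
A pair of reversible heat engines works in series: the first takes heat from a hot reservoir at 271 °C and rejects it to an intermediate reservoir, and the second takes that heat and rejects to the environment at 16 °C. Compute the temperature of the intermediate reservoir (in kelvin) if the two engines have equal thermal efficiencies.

T_H = 271 °C → 271 + 273.15 = 544.15 K.
T_C = 16 °C → 16 + 273.15 = 289.15 K.
Equal efficiencies require 1 − T_m/T_H = 1 − T_C/T_m, i.e. T_m/T_H = T_C/T_m, so T_m = √(T_H·T_C) = √(544.15 × 289.15) = 397 K.

T_m ≈ 397 K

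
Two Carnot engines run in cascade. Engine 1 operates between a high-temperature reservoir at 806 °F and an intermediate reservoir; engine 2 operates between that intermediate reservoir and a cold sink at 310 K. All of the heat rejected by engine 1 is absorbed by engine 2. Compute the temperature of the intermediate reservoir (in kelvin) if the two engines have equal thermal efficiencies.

T_m ≈ 467 K

T_H = 806 °F → (806 − 32) × 5/9 = 430.00 °C = 703.15 K.
Equal efficiencies require 1 − T_m/T_H = 1 − T_C/T_m, i.e. T_m/T_H = T_C/T_m, so T_m = √(T_H·T_C) = √(703.15 × 310.00) = 467 K.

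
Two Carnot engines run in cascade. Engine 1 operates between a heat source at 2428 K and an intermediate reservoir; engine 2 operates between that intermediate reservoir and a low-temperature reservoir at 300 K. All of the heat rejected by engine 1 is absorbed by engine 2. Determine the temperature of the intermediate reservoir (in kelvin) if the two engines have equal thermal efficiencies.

Equal efficiencies require 1 − T_m/T_H = 1 − T_C/T_m, i.e. T_m/T_H = T_C/T_m, so T_m = √(T_H·T_C) = √(2428.00 × 300.00) = 853 K.

T_m ≈ 853 K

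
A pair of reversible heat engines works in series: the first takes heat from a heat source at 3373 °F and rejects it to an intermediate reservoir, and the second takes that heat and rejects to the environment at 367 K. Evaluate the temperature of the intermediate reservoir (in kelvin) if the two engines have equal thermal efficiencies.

T_m ≈ 884.0 K

T_H = 3373 °F → (3373 − 32) × 5/9 = 1856.11 °C = 2129.26 K.
Equal efficiencies require 1 − T_m/T_H = 1 − T_C/T_m, i.e. T_m/T_H = T_C/T_m, so T_m = √(T_H·T_C) = √(2129.26 × 367.00) = 884.0 K.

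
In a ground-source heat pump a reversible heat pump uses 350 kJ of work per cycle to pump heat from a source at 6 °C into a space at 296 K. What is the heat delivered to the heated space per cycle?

Q_H ≈ 6150 kJ

T_C = 6 °C → 6 + 273.15 = 279.15 K.
COP_HP = T_H/(T_H − T_C) = 296.00/16.85 = 17.5668.
Q_H = COP_HP · W = 17.5668 × 350 = 6150 kJ.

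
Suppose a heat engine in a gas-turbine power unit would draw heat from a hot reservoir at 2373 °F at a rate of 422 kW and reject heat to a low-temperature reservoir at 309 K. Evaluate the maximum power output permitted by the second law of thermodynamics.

T_H = 2373 °F → (2373 − 32) × 5/9 = 1300.56 °C = 1573.71 K.
The upper bound on efficiency is η_max = 1 − T_C/T_H = 1 − 309.00/1573.71 = 0.8036.
W_max = η_max · Q_H = 0.8036 × 422 = 339.1 kW.

Ẇ_max ≈ 339.1 kW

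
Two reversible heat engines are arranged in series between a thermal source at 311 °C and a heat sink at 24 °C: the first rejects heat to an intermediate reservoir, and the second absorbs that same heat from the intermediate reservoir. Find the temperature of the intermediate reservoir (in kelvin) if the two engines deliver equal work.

T_m ≈ 440.6 K

T_H = 311 °C → 311 + 273.15 = 584.15 K.
T_C = 24 °C → 24 + 273.15 = 297.15 K.
For reversible stages Q_m = Q_H·(T_m/T_H). Setting W₁ = Q_H(1 − T_m/T_H) equal to W₂ = Q_m(1 − T_C/T_m) = Q_H·(T_m − T_C)/T_H gives T_H − T_m = T_m − T_C, so T_m = (T_H + T_C)/2 = (584.15 + 297.15)/2 = 440.6 K.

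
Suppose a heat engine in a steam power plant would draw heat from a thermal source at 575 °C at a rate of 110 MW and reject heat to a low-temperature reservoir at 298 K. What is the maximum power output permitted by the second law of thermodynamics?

T_H = 575 °C → 575 + 273.15 = 848.15 K.
No engine can exceed the Carnot limit: η_max = 1 − T_C/T_H = 1 − 298.00/848.15 = 0.6486.
W_max = η_max · Q_H = 0.6486 × 110 = 71.35 MW.

Ẇ_max ≈ 71.35 MW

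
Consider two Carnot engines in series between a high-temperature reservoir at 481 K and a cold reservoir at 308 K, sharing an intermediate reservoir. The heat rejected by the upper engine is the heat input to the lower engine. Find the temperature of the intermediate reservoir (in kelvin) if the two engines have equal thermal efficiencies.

T_m ≈ 384.9 K

Equal efficiencies require 1 − T_m/T_H = 1 − T_C/T_m, i.e. T_m/T_H = T_C/T_m, so T_m = √(T_H·T_C) = √(481.00 × 308.00) = 384.9 K.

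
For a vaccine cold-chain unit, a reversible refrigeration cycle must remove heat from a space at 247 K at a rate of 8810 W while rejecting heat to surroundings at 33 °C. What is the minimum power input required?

Ẇ_in ≈ 2110 W

T_H = 33 °C → 33 + 273.15 = 306.15 K.
COP_R = T_C/(T_H − T_C) = 247.00/59.15 = 4.1758.
W = Q_C/COP_R = 8810/4.1758 = 2110 W.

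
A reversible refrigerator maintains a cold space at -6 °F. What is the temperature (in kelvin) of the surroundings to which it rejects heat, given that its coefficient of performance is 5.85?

T_C = -6 °F → (-6 − 32) × 5/9 = -21.11 °C = 252.04 K.
COP_R = T_C/(T_H − T_C) ⇒ T_H = T_C·(1 + 1/COP_R) = 252.04 × (1 + 1/5.85) = 295.1 K.

T_H ≈ 295.1 K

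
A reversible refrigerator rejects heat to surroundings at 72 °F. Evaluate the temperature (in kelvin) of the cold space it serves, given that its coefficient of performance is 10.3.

T_C ≈ 269 K

T_H = 72 °F → (72 − 32) × 5/9 = 22.22 °C = 295.37 K.
COP_R = T_C/(T_H − T_C) ⇒ T_C = T_H·COP_R/(1 + COP_R) = 295.37 × 10.3/(1 + 10.3) = 269 K.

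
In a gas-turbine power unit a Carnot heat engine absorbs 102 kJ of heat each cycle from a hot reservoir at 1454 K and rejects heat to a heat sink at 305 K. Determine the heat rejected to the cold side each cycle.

Q_C ≈ 21.40 kJ

η_rev = 1 − T_C/T_H = 1 − 305.00/1454.00 = 0.7902.
For a reversible cycle Q_C/Q_H = T_C/T_H, so Q_C = 102 × 305.00/1454.00 = 21.40 kJ.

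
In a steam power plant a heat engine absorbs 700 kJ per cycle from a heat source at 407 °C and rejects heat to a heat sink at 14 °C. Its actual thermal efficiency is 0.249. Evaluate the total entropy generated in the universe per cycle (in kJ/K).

T_H = 407 °C → 407 + 273.15 = 680.15 K.
T_C = 14 °C → 14 + 273.15 = 287.15 K.
W = η·Q_H = 0.249 × 700 = 174.3 kJ, so Q_C = Q_H − W = 525.7 kJ.
Reservoir entropy changes: ΔS_H = −Q_H/T_H = −700/680.15 = -1.029 kJ/K and ΔS_C = +Q_C/T_C = 525.7/287.15 = 1.831 kJ/K.
ΔS_univ = −Q_H/T_H + Q_C/T_C = 0.802 kJ/K (> 0, since η = 0.249 < η_Carnot = 0.578).

ΔS_univ ≈ 0.802 kJ/K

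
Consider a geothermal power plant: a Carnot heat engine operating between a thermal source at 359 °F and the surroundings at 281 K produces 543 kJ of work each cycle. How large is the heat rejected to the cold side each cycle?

Q_C ≈ 878 kJ

T_H = 359 °F → (359 − 32) × 5/9 = 181.67 °C = 454.82 K.
The Carnot efficiency is η = 1 − T_C/T_H = 1 − 281.00/454.82 = 0.3822.
Since Q_C/Q_H = T_C/T_H and Q_H = W/η, Q_C = W·T_C/(T_H − T_C) = 543 × 281.00/173.82 = 878 kJ.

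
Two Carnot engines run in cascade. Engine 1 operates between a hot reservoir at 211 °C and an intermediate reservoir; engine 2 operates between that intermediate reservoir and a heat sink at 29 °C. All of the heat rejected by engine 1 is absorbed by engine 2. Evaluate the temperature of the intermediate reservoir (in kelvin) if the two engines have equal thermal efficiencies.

T_H = 211 °C → 211 + 273.15 = 484.15 K.
T_C = 29 °C → 29 + 273.15 = 302.15 K.
Equal efficiencies require 1 − T_m/T_H = 1 − T_C/T_m, i.e. T_m/T_H = T_C/T_m, so T_m = √(T_H·T_C) = √(484.15 × 302.15) = 382.5 K.

T_m ≈ 382.5 K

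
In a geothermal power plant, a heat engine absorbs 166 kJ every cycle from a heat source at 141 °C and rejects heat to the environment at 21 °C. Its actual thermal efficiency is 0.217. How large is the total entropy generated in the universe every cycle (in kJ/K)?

T_H = 141 °C → 141 + 273.15 = 414.15 K.
T_C = 21 °C → 21 + 273.15 = 294.15 K.
W = η·Q_H = 0.217 × 166 = 36.02 kJ, so Q_C = Q_H − W = 130.0 kJ.
Entropy balance on the reservoirs: −Q_H/T_H = -0.4008 kJ/K, +Q_C/T_C = 0.4419 kJ/K.
ΔS_univ = −Q_H/T_H + Q_C/T_C = 0.0411 kJ/K (> 0, since η = 0.217 < η_Carnot = 0.290).

ΔS_univ ≈ 0.0411 kJ/K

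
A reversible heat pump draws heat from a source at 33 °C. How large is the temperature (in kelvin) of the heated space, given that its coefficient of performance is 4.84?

T_H ≈ 386 K

T_C = 33 °C → 33 + 273.15 = 306.15 K.
COP_HP = T_H/(T_H − T_C) ⇒ T_H = T_C·COP_HP/(COP_HP − 1) = 306.15 × 4.84/(4.84 − 1) = 386 K.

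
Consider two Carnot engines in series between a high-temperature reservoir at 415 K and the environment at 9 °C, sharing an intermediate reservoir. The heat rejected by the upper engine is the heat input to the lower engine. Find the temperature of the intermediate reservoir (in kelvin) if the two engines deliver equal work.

T_m ≈ 349 K

T_C = 9 °C → 9 + 273.15 = 282.15 K.
For reversible stages Q_m = Q_H·(T_m/T_H). Setting W₁ = Q_H(1 − T_m/T_H) equal to W₂ = Q_m(1 − T_C/T_m) = Q_H·(T_m − T_C)/T_H gives T_H − T_m = T_m − T_C, so T_m = (T_H + T_C)/2 = (415.00 + 282.15)/2 = 349 K.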